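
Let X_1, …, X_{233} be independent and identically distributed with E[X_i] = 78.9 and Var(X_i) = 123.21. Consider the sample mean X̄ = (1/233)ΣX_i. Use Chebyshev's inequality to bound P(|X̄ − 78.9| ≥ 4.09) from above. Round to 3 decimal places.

Var(X̄) = Var(X_i)/n = 123.21/233 = 0.5288.
Chebyshev: P(|X̄ − 78.9| ≥ 4.09) ≤ Var(X̄)/(4.09)² = 123.21/(233·4.09²) = 0.0316.

0.032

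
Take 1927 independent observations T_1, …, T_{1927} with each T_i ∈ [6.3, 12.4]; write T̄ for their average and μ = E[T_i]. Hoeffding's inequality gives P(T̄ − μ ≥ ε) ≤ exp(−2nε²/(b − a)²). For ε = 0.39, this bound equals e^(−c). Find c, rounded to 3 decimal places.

15.754

c = 2nε²/(b − a)² = 2·1927·0.39² / 6.1² = 15.7537.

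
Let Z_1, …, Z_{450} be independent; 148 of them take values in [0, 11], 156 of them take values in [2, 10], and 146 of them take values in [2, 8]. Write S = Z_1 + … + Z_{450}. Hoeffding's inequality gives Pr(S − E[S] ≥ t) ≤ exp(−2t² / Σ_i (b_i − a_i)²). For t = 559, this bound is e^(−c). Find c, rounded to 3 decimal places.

Σ(b_i − a_i)² = 148·11² + 156·8² + 146·6² = 33148.
c = 2t² / 33148 = 2·559² / 33148 = 18.8537.

18.854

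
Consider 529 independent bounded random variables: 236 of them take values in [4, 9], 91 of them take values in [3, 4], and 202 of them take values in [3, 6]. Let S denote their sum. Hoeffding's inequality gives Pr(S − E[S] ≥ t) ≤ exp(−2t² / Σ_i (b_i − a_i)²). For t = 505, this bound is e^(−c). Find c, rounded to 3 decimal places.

Σ(b_i − a_i)² = 236·5² + 91·1² + 202·3² = 7809.
c = 2t² / 7809 = 2·505² / 7809 = 65.3157.

65.316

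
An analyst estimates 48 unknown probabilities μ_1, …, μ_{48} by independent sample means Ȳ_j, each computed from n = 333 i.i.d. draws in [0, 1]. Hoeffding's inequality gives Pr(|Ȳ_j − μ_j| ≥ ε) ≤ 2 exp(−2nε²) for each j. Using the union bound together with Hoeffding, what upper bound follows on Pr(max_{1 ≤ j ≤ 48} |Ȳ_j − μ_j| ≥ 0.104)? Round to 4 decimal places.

0.0714

Per-experiment Hoeffding bound: 2·exp(−2·333·0.104²) = 2·exp(−7.20346) = 0.001488.
Union bound over 48 events: 48·0.001488 = 0.07142.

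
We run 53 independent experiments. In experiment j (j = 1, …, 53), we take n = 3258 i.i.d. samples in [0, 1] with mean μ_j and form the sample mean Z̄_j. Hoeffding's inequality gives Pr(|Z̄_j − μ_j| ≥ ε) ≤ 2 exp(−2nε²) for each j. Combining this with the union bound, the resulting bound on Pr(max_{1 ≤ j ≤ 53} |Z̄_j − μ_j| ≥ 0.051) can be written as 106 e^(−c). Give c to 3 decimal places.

Union bound over the 53 events: Pr(max_{1 ≤ j ≤ 53} |Z̄_j − μ_j| ≥ 0.051) ≤ 53·2·exp(−2nε²) = 106 exp(−2·3258·0.051²).
So c = 2·3258·0.051² = 16.9481.

16.948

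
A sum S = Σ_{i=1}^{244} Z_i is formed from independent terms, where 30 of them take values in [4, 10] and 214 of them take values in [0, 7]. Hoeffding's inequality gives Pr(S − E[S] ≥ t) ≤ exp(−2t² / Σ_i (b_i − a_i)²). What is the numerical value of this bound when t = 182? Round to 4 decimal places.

Σ(b_i − a_i)² = 30·6² + 214·7² = 11566.
Exponent = 2·182² / 11566 = 5.72782.
Bound = exp(−5.72782) = 0.00325.

0.0033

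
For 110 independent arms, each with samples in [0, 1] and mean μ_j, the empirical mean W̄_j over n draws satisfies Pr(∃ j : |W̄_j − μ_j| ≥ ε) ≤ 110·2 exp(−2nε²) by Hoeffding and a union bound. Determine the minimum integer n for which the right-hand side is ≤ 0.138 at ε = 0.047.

1670

Need 2·110·exp(−2nε²) ≤ 0.138, i.e. exp(−2nε²) ≤ 0.138/220.
So 2nε² ≥ ln(220/0.138) = 7.374129.
Hence n ≥ 7.374129/(2·0.047²) = 1669.110.
The smallest integer n is 1670.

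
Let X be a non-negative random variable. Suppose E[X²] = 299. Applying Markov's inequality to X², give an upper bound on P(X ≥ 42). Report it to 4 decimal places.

Since X ≥ 0, the event {X ≥ 42} is the same as {X² ≥ 1764}.
Markov's inequality applied to X² gives P(X² ≥ 1764) ≤ E[X²]/1764 = 299/1764 = 0.1695.

0.1695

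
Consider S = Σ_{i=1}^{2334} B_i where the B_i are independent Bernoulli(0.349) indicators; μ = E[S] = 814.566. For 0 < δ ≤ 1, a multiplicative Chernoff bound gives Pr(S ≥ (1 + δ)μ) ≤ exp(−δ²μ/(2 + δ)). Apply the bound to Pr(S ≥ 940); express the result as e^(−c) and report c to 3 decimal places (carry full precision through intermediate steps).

8.967

Write 940 = (1 + δ)μ, so δ = 940/814.566 − 1 = 0.1539887…
Then the exponent is δ²μ/(2 + δ) = (940 − μ)² / (μ·(2 + δ)) = 8.967282.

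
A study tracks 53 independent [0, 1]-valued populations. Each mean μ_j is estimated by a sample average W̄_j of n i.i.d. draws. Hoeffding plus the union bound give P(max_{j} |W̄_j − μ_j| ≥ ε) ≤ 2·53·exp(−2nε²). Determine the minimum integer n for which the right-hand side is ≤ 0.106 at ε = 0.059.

Need 2·53·exp(−2nε²) ≤ 0.106, i.e. exp(−2nε²) ≤ 0.106/106.
So 2nε² ≥ ln(106/0.106) = 6.907755.
Hence n ≥ 6.907755/(2·0.059²) = 992.208.
The smallest integer n is 993.

993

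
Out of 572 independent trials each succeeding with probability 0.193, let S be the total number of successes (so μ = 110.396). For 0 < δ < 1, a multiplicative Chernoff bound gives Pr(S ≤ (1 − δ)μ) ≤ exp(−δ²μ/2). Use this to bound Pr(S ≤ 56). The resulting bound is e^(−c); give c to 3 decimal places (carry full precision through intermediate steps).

13.401

Write 56 = (1 − δ)μ, so δ = 1 − 56/110.396 = 0.4927352…
Then the exponent is δ²μ/2 = (μ − 56)²/(2μ) = 13.401413.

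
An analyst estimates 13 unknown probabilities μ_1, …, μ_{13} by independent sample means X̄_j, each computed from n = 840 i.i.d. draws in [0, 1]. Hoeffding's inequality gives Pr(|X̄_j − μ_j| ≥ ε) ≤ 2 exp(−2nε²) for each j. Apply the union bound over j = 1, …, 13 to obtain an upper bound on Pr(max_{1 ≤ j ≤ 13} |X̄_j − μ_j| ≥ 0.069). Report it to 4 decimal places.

Per-experiment Hoeffding bound: 2·exp(−2·840·0.069²) = 2·exp(−7.99848) = 0.00067195.
Union bound over 13 events: 13·0.00067195 = 0.00874.

0.0087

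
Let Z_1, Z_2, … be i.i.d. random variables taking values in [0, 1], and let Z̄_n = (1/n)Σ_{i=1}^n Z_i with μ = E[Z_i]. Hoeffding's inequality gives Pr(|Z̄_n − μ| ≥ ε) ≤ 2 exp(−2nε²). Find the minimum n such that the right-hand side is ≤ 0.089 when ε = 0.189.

44

Require 2·exp(−2nε²) ≤ 0.089, i.e. 2nε² ≥ ln(2/0.089) = 3.112266.
So n ≥ 3.112266 / (2·0.189²) = 43.564.
The smallest integer n is 44.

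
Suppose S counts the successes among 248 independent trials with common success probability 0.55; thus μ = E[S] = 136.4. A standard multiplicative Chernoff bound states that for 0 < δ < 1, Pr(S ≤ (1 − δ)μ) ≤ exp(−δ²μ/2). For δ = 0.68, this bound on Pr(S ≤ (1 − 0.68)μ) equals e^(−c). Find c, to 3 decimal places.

31.536

c = δ²μ/2 = 0.68²·136.4/2 = 31.5357.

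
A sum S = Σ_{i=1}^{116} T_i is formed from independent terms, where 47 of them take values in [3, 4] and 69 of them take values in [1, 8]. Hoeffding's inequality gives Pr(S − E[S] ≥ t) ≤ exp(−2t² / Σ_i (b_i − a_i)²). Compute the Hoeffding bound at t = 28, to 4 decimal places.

0.6329

Σ(b_i − a_i)² = 47·1² + 69·7² = 3428.
Exponent = 2·28² / 3428 = 0.45741.
Bound = exp(−0.45741) = 0.63292.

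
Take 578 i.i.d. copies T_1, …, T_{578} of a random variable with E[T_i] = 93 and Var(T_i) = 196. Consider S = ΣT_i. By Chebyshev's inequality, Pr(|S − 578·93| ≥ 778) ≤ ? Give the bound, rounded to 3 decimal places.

Var(S) = n·Var(T_i) = 578·196 = 113288.
Chebyshev: Pr(|S − 578·93| ≥ 778) ≤ Var(S)/778² = 113288/605284 = 0.1872.

0.187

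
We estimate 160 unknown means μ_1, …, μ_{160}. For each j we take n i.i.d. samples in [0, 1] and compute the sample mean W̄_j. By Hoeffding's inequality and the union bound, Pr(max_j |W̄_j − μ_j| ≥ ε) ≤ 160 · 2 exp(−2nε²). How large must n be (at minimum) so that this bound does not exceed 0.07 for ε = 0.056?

Need 2·160·exp(−2nε²) ≤ 0.07, i.e. exp(−2nε²) ≤ 0.07/320.
So 2nε² ≥ ln(320/0.07) = 8.427581.
Hence n ≥ 8.427581/(2·0.056²) = 1343.683.
The smallest integer n is 1344.

1344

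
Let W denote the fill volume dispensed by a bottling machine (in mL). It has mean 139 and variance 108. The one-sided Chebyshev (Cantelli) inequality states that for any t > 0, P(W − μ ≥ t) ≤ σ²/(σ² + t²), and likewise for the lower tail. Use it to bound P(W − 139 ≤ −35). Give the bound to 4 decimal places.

0.0810

Here σ² = 108 and t = 35, so σ² + t² = 1333.
Cantelli's bound: 108/1333 = 0.0810.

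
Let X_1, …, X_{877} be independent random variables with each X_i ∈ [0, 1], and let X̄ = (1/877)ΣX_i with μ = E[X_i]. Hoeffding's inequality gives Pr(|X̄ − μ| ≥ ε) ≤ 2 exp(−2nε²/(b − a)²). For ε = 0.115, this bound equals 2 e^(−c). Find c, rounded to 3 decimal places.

c = 2nε²/(b − a)² = 2·877·0.115² / 1² = 23.1967.

23.197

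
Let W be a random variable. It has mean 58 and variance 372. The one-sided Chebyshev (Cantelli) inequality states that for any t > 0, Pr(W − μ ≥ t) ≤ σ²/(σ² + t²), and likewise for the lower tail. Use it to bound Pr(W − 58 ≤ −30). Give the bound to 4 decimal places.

0.2925

Here σ² = 372 and t = 30, so σ² + t² = 1272.
Cantelli's bound: 372/1272 = 0.2925.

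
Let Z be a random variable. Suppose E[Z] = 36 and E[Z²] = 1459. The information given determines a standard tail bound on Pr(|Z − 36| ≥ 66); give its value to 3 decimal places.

The first two moments determine the variance, so Chebyshev's inequality is the sharpest standard bound available.
Var(Z) = E[Z²] − (E[Z])² = 1459 − 1296 = 163.
Chebyshev's inequality: Pr(|Z − μ| ≥ t) ≤ Var(Z)/t² = 163/4356 = 0.0374.

0.037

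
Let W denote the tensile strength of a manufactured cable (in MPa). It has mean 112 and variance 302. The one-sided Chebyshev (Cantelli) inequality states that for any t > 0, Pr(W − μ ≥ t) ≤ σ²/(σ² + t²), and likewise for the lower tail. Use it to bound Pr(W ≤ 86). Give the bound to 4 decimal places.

Here σ² = 302 and t = 26, so σ² + t² = 978.
Cantelli's bound: 302/978 = 0.3088.

0.3088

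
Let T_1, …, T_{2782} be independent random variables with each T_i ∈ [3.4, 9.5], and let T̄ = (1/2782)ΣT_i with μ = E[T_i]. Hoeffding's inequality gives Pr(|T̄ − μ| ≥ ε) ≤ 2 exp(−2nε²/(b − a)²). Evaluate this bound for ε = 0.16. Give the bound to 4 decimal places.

0.0435

Exponent: 2nε²/(b − a)² = 2·2782·0.16² / 6.1² = 3.82796.
Bound = 2·exp(−3.82796) = 0.04351.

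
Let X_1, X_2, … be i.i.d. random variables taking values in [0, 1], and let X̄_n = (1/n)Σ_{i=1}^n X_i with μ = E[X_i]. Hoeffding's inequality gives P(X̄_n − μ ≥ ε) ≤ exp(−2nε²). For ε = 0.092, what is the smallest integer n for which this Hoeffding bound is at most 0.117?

127

Require exp(−2nε²) ≤ 0.117, i.e. 2nε² ≥ ln(1/0.117) = 2.145581.
So n ≥ 2.145581 / (2·0.092²) = 126.747.
The smallest integer n is 127.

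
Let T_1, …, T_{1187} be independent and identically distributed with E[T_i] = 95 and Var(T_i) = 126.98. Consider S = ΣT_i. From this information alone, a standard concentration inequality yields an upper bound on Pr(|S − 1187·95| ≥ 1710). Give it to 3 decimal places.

With mean and variance of each term known, Chebyshev's inequality bounds the deviation of the sum (or sample mean).
Var(S) = n·Var(T_i) = 1187·126.98 = 150725.26.
Chebyshev: Pr(|S − 1187·95| ≥ 1710) ≤ Var(S)/1710² = 150725.26/2924100 = 0.0515.

0.052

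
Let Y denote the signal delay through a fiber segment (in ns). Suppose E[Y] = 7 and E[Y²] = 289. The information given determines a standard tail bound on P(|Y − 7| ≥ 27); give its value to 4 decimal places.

0.3292

The first two moments determine the variance, so Chebyshev's inequality is the sharpest standard bound available.
Var(Y) = E[Y²] − (E[Y])² = 289 − 49 = 240.
Chebyshev's inequality: P(|Y − μ| ≥ t) ≤ Var(Y)/t² = 240/729 = 0.3292.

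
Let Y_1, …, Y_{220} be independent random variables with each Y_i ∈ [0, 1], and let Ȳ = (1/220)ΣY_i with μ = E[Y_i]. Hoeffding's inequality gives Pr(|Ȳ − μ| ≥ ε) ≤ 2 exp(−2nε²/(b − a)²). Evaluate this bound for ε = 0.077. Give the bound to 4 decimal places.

0.1473

Exponent: 2nε²/(b − a)² = 2·220·0.077² / 1² = 2.60876.
Bound = 2·exp(−2.60876) = 0.14725.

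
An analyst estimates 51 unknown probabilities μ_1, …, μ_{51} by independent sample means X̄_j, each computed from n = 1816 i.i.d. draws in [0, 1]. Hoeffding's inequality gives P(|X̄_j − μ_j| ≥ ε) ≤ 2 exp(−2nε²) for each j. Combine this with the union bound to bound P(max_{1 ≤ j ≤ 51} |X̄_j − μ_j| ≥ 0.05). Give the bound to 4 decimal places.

0.0116

Per-experiment Hoeffding bound: 2·exp(−2·1816·0.05²) = 2·exp(−9.08000) = 0.00022784.
Union bound over 51 events: 51·0.00022784 = 0.01162.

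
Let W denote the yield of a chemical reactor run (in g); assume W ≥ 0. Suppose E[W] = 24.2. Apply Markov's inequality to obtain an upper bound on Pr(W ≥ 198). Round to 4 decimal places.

Markov's inequality: for a non-negative random variable, Pr(W ≥ a) ≤ E[W]/a.
Here E[W] = 24.2 and a = 198, so the bound is 24.2/198 = 0.1222.

0.1222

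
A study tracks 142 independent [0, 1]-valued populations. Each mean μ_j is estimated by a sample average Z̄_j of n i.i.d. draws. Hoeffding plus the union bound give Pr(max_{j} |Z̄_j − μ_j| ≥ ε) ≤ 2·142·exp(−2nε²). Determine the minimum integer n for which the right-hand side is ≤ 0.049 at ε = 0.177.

Need 2·142·exp(−2nε²) ≤ 0.049, i.e. exp(−2nε²) ≤ 0.049/284.
So 2nε² ≥ ln(284/0.049) = 8.664909.
Hence n ≥ 8.664909/(2·0.177²) = 138.289.
The smallest integer n is 139.

139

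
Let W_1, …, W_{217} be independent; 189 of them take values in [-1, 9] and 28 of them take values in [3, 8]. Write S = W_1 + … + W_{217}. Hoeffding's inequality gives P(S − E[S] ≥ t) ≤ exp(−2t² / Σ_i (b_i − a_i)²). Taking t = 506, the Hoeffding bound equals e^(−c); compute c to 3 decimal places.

26.126

Σ(b_i − a_i)² = 189·10² + 28·5² = 19600.
c = 2t² / 19600 = 2·506² / 19600 = 26.1261.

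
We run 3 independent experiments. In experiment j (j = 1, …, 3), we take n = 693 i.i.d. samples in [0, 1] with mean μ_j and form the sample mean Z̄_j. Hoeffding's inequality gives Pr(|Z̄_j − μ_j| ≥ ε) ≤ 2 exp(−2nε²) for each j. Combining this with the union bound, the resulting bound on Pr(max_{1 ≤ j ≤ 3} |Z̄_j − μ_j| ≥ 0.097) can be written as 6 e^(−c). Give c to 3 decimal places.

Union bound over the 3 events: Pr(max_{1 ≤ j ≤ 3} |Z̄_j − μ_j| ≥ 0.097) ≤ 3·2·exp(−2nε²) = 6 exp(−2·693·0.097²).
So c = 2·693·0.097² = 13.0409.

13.041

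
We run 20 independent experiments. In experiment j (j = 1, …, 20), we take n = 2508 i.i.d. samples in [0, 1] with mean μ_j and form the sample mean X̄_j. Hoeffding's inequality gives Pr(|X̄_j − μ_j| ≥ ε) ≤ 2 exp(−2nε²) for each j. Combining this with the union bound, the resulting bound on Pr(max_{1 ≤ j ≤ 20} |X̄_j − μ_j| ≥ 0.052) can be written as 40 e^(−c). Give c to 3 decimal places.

13.563

Union bound over the 20 events: Pr(max_{1 ≤ j ≤ 20} |X̄_j − μ_j| ≥ 0.052) ≤ 20·2·exp(−2nε²) = 40 exp(−2·2508·0.052²).
So c = 2·2508·0.052² = 13.5633.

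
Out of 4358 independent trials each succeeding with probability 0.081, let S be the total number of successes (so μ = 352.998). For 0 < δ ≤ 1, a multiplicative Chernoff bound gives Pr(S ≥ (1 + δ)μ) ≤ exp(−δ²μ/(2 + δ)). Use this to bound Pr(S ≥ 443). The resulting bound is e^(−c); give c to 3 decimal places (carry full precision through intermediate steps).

10.176

Write 443 = (1 + δ)μ, so δ = 443/352.998 − 1 = 0.2549646…
Then the exponent is δ²μ/(2 + δ) = (443 − μ)² / (μ·(2 + δ)) = 10.176357.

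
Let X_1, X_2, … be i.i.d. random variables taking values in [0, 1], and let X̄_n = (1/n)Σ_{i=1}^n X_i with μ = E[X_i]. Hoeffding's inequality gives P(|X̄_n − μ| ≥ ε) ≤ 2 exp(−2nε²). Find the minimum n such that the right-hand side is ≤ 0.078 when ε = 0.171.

Require 2·exp(−2nε²) ≤ 0.078, i.e. 2nε² ≥ ln(2/0.078) = 3.244194.
So n ≥ 3.244194 / (2·0.171²) = 55.473.
The smallest integer n is 56.

56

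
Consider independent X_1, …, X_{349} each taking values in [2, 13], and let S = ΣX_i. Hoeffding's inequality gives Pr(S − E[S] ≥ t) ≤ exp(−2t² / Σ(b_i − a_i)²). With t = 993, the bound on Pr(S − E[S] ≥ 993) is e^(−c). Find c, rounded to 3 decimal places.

Σ(b_i − a_i)² = 349·(11)² = 42229.
c = 2t²/42229 = 2·993²/42229 = 46.7001.

46.700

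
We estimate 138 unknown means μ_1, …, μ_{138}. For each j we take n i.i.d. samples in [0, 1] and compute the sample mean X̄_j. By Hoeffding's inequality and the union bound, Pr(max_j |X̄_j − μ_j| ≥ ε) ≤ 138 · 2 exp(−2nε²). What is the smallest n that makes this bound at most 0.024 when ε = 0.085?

648

Need 2·138·exp(−2nε²) ≤ 0.024, i.e. exp(−2nε²) ≤ 0.024/276.
So 2nε² ≥ ln(276/0.024) = 9.350102.
Hence n ≥ 9.350102/(2·0.085²) = 647.066.
The smallest integer n is 648.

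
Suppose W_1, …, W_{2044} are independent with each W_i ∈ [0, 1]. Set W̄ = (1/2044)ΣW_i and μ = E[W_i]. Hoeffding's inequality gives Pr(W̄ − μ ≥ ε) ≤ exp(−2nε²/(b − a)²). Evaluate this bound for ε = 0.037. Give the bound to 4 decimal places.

0.0037

Exponent: 2nε²/(b − a)² = 2·2044·0.037² / 1² = 5.59647.
Bound = exp(−5.59647) = 0.00371.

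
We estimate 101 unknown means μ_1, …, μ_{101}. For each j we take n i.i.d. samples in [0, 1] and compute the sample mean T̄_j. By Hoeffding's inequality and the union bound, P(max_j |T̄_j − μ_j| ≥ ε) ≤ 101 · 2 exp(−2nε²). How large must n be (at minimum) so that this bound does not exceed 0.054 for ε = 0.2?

Need 2·101·exp(−2nε²) ≤ 0.054, i.e. exp(−2nε²) ≤ 0.054/202.
So 2nε² ≥ ln(202/0.054) = 8.227039.
Hence n ≥ 8.227039/(2·0.2²) = 102.838.
The smallest integer n is 103.

103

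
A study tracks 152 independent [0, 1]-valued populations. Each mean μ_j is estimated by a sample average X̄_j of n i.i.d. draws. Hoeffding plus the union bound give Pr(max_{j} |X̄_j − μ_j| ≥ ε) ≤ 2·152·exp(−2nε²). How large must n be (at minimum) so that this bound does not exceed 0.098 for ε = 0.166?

Need 2·152·exp(−2nε²) ≤ 0.098, i.e. exp(−2nε²) ≤ 0.098/304.
So 2nε² ≥ ln(304/0.098) = 8.039816.
Hence n ≥ 8.039816/(2·0.166²) = 145.881.
The smallest integer n is 146.

146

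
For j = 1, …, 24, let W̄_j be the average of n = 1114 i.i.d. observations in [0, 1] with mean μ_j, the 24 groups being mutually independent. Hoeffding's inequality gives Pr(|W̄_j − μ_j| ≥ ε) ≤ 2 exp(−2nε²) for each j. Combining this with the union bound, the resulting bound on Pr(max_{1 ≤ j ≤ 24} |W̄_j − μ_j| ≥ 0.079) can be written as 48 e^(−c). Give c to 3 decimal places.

Union bound over the 24 events: Pr(max_{1 ≤ j ≤ 24} |W̄_j − μ_j| ≥ 0.079) ≤ 24·2·exp(−2nε²) = 48 exp(−2·1114·0.079²).
So c = 2·1114·0.079² = 13.9049.

13.905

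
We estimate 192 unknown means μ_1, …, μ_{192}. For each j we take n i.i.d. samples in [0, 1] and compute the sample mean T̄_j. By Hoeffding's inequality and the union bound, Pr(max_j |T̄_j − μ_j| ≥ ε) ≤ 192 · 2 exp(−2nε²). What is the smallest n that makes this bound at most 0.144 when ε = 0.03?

4383

Need 2·192·exp(−2nε²) ≤ 0.144, i.e. exp(−2nε²) ≤ 0.144/384.
So 2nε² ≥ ln(384/0.144) = 7.888585.
Hence n ≥ 7.888585/(2·0.03²) = 4382.547.
The smallest integer n is 4383.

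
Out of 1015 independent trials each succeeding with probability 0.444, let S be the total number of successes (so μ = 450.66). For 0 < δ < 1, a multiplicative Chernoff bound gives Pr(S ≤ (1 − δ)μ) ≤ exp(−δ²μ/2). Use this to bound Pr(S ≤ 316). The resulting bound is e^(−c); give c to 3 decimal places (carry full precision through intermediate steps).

Write 316 = (1 − δ)μ, so δ = 1 − 316/450.66 = 0.2988062…
Then the exponent is δ²μ/2 = (μ − 316)²/(2μ) = 20.118621.

20.119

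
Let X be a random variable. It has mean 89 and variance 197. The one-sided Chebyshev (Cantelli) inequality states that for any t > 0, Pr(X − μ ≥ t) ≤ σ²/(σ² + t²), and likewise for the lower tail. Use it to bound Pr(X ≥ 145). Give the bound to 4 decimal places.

Here σ² = 197 and t = 56, so σ² + t² = 3333.
Cantelli's bound: 197/3333 = 0.0591.

0.0591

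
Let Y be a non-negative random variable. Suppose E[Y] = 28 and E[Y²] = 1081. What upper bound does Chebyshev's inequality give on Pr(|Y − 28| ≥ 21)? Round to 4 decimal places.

0.6735

Var(Y) = E[Y²] − (E[Y])² = 1081 − 784 = 297.
Chebyshev's inequality: Pr(|Y − μ| ≥ t) ≤ Var(Y)/t² = 297/441 = 0.6735.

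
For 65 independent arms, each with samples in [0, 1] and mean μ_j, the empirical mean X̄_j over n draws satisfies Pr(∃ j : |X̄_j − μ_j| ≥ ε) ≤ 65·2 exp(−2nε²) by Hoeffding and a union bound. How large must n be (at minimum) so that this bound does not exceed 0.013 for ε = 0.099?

470

Need 2·65·exp(−2nε²) ≤ 0.013, i.e. exp(−2nε²) ≤ 0.013/130.
So 2nε² ≥ ln(130/0.013) = 9.210340.
Hence n ≥ 9.210340/(2·0.099²) = 469.867.
The smallest integer n is 470.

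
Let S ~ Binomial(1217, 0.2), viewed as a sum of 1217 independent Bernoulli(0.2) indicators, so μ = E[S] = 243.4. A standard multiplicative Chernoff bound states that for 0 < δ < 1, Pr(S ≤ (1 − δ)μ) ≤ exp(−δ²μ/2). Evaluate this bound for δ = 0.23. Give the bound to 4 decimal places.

Exponent = δ²μ/2 = 0.23²·243.4/2 = 6.4379.
Bound = exp(−6.4379) = 0.00160.

0.0016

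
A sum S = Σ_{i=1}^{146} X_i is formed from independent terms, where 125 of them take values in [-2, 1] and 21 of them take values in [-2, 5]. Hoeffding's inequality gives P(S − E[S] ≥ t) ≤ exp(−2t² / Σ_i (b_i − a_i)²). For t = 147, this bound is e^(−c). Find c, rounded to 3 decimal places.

Σ(b_i − a_i)² = 125·3² + 21·7² = 2154.
c = 2t² / 2154 = 2·147² / 2154 = 20.0641.

20.064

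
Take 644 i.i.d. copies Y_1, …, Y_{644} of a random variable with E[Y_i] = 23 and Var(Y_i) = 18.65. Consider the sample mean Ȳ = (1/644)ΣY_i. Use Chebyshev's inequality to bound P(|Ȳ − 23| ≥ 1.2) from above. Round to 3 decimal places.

0.020

Var(Ȳ) = Var(Y_i)/n = 18.65/644 = 0.02896.
Chebyshev: P(|Ȳ − 23| ≥ 1.2) ≤ Var(Ȳ)/(1.2)² = 18.65/(644·1.2²) = 0.0201.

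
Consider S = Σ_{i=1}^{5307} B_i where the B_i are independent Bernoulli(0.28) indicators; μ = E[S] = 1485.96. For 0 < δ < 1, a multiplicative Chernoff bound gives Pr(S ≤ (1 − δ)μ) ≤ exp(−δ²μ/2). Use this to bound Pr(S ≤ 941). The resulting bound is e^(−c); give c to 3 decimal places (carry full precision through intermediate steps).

Write 941 = (1 − δ)μ, so δ = 1 − 941/1485.96 = 0.3667393…
Then the exponent is δ²μ/2 = (μ − 941)²/(2μ) = 99.929137.

99.929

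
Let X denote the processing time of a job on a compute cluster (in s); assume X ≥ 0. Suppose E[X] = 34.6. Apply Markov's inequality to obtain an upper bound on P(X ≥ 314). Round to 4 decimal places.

0.1102

Markov's inequality: for a non-negative random variable, P(X ≥ a) ≤ E[X]/a.
Here E[X] = 34.6 and a = 314, so the bound is 34.6/314 = 0.1102.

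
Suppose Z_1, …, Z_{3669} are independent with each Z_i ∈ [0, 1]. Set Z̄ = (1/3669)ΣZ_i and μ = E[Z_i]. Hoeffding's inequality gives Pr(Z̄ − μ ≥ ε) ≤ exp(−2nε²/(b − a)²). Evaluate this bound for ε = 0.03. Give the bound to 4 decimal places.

Exponent: 2nε²/(b − a)² = 2·3669·0.03² / 1² = 6.60420.
Bound = exp(−6.60420) = 0.00135.

0.0014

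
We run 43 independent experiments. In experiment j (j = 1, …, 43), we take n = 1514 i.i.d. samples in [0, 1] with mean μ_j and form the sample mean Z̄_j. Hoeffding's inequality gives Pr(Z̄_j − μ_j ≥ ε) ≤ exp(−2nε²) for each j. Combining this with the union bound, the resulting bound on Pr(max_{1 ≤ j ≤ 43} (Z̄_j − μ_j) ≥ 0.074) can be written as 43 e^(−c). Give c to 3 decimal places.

16.581

Union bound over the 43 events: Pr(max_{1 ≤ j ≤ 43} (Z̄_j − μ_j) ≥ 0.074) ≤ 43·exp(−2nε²) = 43 exp(−2·1514·0.074²).
So c = 2·1514·0.074² = 16.5813.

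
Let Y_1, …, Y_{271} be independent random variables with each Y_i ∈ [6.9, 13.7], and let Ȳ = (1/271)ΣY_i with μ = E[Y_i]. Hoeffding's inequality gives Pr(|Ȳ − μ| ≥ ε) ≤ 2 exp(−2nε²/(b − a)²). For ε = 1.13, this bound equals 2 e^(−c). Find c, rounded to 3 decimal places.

14.967

c = 2nε²/(b − a)² = 2·271·1.13² / 6.8² = 14.9671.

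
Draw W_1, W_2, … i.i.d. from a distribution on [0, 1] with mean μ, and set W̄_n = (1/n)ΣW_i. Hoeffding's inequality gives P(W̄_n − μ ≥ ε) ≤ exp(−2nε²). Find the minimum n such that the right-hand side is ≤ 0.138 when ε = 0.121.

Require exp(−2nε²) ≤ 0.138, i.e. 2nε² ≥ ln(1/0.138) = 1.980502.
So n ≥ 1.980502 / (2·0.121²) = 67.635.
The smallest integer n is 68.

68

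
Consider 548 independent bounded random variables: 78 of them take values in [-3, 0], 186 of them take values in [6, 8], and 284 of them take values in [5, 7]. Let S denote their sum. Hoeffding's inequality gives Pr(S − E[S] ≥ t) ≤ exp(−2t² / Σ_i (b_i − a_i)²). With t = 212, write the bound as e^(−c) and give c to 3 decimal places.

Σ(b_i − a_i)² = 78·3² + 186·2² + 284·2² = 2582.
c = 2t² / 2582 = 2·212² / 2582 = 34.8133.

34.813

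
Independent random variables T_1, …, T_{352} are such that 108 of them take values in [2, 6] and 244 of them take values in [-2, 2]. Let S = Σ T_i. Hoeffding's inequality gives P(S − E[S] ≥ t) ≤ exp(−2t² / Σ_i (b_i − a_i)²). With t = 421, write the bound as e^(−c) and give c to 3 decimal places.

Σ(b_i − a_i)² = 108·4² + 244·4² = 5632.
c = 2t² / 5632 = 2·421² / 5632 = 62.9407.

62.941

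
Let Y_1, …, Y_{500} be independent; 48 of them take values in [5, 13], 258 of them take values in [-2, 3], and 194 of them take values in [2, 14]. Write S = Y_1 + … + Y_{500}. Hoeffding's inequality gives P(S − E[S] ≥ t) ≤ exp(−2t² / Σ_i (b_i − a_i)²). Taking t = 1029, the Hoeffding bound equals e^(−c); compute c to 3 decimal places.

Σ(b_i − a_i)² = 48·8² + 258·5² + 194·12² = 37458.
c = 2t² / 37458 = 2·1029² / 37458 = 56.5348.

56.535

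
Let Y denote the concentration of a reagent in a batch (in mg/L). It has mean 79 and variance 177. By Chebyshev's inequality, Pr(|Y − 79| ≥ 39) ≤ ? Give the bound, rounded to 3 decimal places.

Chebyshev: Pr(|Y − μ| ≥ t) ≤ Var(Y)/t².
Bound = 177 / 1521 = 0.1164.

0.116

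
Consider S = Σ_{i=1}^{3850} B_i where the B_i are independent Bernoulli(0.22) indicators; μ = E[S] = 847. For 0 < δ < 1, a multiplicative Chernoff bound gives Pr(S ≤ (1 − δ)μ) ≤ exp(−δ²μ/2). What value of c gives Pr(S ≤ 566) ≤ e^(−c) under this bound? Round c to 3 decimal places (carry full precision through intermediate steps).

46.612

Write 566 = (1 − δ)μ, so δ = 1 − 566/847 = 0.3317591…
Then the exponent is δ²μ/2 = (μ − 566)²/(2μ) = 46.612161.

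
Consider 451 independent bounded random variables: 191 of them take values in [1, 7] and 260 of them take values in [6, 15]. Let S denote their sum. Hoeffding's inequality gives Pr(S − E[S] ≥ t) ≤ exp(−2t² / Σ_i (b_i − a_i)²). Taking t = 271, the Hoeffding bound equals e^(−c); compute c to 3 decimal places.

5.258

Σ(b_i − a_i)² = 191·6² + 260·9² = 27936.
c = 2t² / 27936 = 2·271² / 27936 = 5.2578.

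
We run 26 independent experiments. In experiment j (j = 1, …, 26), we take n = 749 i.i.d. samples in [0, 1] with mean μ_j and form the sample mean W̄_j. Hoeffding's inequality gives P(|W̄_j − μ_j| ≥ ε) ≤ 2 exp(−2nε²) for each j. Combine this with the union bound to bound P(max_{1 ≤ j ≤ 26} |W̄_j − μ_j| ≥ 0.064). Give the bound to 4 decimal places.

Per-experiment Hoeffding bound: 2·exp(−2·749·0.064²) = 2·exp(−6.13581) = 0.004328.
Union bound over 26 events: 26·0.004328 = 0.11253.

0.1125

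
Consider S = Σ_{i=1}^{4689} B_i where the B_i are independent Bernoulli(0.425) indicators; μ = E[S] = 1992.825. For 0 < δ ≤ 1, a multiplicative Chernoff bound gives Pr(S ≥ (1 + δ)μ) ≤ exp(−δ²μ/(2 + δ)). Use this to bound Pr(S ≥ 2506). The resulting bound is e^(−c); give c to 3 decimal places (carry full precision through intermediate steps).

58.537

Write 2506 = (1 + δ)μ, so δ = 2506/1992.825 − 1 = 0.2575113…
Then the exponent is δ²μ/(2 + δ) = (2506 − μ)² / (μ·(2 + δ)) = 58.537192.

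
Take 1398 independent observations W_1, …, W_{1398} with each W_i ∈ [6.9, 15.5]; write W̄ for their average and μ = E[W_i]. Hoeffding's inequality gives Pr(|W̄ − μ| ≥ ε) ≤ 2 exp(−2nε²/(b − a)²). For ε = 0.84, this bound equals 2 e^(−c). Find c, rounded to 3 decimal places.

26.675

c = 2nε²/(b − a)² = 2·1398·0.84² / 8.6² = 26.6747.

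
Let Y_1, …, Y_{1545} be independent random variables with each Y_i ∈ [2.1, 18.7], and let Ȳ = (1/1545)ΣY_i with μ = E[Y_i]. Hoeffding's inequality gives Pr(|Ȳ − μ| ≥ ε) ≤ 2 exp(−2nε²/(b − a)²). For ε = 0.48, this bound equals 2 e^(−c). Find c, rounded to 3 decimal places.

2.584

c = 2nε²/(b − a)² = 2·1545·0.48² / 16.6² = 2.5836.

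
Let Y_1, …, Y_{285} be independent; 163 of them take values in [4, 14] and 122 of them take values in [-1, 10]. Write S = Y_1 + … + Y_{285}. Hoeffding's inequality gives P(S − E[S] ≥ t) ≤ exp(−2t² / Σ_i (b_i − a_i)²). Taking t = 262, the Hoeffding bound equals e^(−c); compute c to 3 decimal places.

4.420

Σ(b_i − a_i)² = 163·10² + 122·11² = 31062.
c = 2t² / 31062 = 2·262² / 31062 = 4.4198.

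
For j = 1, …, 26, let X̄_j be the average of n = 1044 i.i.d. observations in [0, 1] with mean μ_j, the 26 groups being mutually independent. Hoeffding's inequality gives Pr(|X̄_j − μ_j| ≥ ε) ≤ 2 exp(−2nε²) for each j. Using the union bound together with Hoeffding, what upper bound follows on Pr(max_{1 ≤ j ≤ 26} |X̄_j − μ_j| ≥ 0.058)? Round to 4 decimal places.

Per-experiment Hoeffding bound: 2·exp(−2·1044·0.058²) = 2·exp(−7.02403) = 0.0017805.
Union bound over 26 events: 26·0.0017805 = 0.04629.

0.0463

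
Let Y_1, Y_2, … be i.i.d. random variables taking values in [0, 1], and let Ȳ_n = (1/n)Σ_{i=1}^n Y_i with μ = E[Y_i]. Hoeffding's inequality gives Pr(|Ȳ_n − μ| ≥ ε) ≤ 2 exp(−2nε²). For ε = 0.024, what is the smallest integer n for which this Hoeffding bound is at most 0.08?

Require 2·exp(−2nε²) ≤ 0.08, i.e. 2nε² ≥ ln(2/0.08) = 3.218876.
So n ≥ 3.218876 / (2·0.024²) = 2794.163.
The smallest integer n is 2795.

2795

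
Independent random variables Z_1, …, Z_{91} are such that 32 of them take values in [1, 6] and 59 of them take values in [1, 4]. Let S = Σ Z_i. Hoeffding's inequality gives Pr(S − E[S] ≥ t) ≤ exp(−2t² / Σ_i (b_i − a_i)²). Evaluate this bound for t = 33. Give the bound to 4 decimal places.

0.1947

Σ(b_i − a_i)² = 32·5² + 59·3² = 1331.
Exponent = 2·33² / 1331 = 1.63636.
Bound = exp(−1.63636) = 0.19469.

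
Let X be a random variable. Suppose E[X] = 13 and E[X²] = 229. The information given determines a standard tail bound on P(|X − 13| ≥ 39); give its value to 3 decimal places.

The first two moments determine the variance, so Chebyshev's inequality is the sharpest standard bound available.
Var(X) = E[X²] − (E[X])² = 229 − 169 = 60.
Chebyshev's inequality: P(|X − μ| ≥ t) ≤ Var(X)/t² = 60/1521 = 0.0394.

0.039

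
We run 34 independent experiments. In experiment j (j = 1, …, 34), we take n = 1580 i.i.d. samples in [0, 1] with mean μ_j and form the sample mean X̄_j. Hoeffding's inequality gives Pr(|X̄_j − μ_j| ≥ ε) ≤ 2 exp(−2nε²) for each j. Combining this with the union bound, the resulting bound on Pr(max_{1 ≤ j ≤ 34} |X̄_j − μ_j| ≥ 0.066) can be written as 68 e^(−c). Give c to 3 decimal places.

Union bound over the 34 events: Pr(max_{1 ≤ j ≤ 34} |X̄_j − μ_j| ≥ 0.066) ≤ 34·2·exp(−2nε²) = 68 exp(−2·1580·0.066²).
So c = 2·1580·0.066² = 13.7650.

13.765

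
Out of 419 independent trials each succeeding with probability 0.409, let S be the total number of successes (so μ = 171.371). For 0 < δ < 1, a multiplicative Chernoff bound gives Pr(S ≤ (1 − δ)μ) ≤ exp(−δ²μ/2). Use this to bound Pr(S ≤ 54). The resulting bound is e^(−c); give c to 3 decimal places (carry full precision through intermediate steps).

40.193

Write 54 = (1 − δ)μ, so δ = 1 − 54/171.371 = 0.6848942…
Then the exponent is δ²μ/2 = (μ − 54)²/(2μ) = 40.193357.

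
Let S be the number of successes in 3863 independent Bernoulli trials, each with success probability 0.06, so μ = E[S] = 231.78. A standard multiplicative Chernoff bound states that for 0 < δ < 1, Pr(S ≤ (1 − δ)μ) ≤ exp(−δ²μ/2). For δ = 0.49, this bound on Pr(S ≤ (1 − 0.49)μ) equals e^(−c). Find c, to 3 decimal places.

27.825

c = δ²μ/2 = 0.49²·231.78/2 = 27.8252.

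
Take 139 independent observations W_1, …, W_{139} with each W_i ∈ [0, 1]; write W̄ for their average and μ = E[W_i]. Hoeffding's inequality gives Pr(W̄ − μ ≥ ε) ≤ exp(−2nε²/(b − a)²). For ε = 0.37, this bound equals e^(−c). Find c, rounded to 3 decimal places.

c = 2nε²/(b − a)² = 2·139·0.37² / 1² = 38.0582.

38.058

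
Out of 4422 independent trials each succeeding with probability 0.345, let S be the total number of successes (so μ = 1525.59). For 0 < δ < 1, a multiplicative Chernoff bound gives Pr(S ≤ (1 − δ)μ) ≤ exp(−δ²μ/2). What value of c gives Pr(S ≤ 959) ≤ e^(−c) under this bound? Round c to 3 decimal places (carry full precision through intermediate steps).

105.213

Write 959 = (1 − δ)μ, so δ = 1 − 959/1525.59 = 0.3713907…
Then the exponent is δ²μ/2 = (μ − 959)²/(2μ) = 105.213140.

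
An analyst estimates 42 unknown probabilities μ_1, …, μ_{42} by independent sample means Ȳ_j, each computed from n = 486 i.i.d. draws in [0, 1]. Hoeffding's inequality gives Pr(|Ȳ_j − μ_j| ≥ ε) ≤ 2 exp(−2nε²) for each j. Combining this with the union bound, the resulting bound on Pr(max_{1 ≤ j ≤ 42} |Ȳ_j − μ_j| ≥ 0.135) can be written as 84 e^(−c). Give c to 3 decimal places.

17.715

Union bound over the 42 events: Pr(max_{1 ≤ j ≤ 42} |Ȳ_j − μ_j| ≥ 0.135) ≤ 42·2·exp(−2nε²) = 84 exp(−2·486·0.135²).
So c = 2·486·0.135² = 17.7147.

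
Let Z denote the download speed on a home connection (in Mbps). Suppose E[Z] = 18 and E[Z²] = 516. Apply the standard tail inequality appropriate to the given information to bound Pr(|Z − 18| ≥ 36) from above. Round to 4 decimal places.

0.1481

The first two moments determine the variance, so Chebyshev's inequality is the sharpest standard bound available.
Var(Z) = E[Z²] − (E[Z])² = 516 − 324 = 192.
Chebyshev's inequality: Pr(|Z − μ| ≥ t) ≤ Var(Z)/t² = 192/1296 = 0.1481.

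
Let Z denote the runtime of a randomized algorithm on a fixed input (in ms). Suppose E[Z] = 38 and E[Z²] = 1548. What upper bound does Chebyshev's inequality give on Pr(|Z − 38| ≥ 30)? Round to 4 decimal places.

0.1156

Var(Z) = E[Z²] − (E[Z])² = 1548 − 1444 = 104.
Chebyshev's inequality: Pr(|Z − μ| ≥ t) ≤ Var(Z)/t² = 104/900 = 0.1156.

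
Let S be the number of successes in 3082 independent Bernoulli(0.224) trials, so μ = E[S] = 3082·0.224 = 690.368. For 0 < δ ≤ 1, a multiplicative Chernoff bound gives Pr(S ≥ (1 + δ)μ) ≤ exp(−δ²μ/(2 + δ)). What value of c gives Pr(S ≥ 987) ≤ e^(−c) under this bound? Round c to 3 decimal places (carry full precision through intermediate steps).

Write 987 = (1 + δ)μ, so δ = 987/690.368 − 1 = 0.4296723…
Then the exponent is δ²μ/(2 + δ) = (987 − μ)² / (μ·(2 + δ)) = 52.457507.

52.458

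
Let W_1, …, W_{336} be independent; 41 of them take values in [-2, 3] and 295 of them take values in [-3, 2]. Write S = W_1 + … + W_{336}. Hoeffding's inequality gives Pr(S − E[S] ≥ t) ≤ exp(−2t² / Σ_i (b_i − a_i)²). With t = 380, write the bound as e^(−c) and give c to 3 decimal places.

Σ(b_i − a_i)² = 41·5² + 295·5² = 8400.
c = 2t² / 8400 = 2·380² / 8400 = 34.3810.

34.381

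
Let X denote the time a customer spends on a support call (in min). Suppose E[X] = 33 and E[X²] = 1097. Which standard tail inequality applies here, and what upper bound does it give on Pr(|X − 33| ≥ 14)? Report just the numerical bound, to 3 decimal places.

0.041

The first two moments determine the variance, so Chebyshev's inequality is the sharpest standard bound available.
Var(X) = E[X²] − (E[X])² = 1097 − 1089 = 8.
Chebyshev's inequality: Pr(|X − μ| ≥ t) ≤ Var(X)/t² = 8/196 = 0.0408.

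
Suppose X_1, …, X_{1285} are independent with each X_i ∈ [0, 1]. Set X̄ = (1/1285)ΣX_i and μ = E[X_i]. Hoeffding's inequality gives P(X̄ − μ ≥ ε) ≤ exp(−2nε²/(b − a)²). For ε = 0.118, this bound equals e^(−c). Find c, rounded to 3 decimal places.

35.785

c = 2nε²/(b − a)² = 2·1285·0.118² / 1² = 35.7847.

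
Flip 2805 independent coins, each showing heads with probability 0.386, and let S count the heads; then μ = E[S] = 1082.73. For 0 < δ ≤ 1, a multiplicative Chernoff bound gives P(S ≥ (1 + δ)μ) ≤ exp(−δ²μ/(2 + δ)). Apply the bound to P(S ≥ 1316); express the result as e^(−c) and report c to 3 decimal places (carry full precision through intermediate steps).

22.685

Write 1316 = (1 + δ)μ, so δ = 1316/1082.73 − 1 = 0.2154461…
Then the exponent is δ²μ/(2 + δ) = (1316 − μ)² / (μ·(2 + δ)) = 22.684876.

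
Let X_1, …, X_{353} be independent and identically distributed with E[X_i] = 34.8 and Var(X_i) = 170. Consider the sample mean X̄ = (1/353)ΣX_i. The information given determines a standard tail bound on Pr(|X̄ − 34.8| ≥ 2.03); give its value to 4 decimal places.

With mean and variance of each term known, Chebyshev's inequality bounds the deviation of the sum (or sample mean).
Var(X̄) = Var(X_i)/n = 170/353 = 0.48159.
Chebyshev: Pr(|X̄ − 34.8| ≥ 2.03) ≤ Var(X̄)/(2.03)² = 170/(353·2.03²) = 0.1169.

0.1169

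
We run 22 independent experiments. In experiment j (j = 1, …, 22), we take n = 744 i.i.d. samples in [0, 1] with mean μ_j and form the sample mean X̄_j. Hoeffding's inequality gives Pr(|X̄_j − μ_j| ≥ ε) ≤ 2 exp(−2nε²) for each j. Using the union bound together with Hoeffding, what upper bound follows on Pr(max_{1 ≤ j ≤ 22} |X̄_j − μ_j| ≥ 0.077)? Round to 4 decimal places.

Per-experiment Hoeffding bound: 2·exp(−2·744·0.077²) = 2·exp(−8.82235) = 0.0002948.
Union bound over 22 events: 22·0.0002948 = 0.00649.

0.0065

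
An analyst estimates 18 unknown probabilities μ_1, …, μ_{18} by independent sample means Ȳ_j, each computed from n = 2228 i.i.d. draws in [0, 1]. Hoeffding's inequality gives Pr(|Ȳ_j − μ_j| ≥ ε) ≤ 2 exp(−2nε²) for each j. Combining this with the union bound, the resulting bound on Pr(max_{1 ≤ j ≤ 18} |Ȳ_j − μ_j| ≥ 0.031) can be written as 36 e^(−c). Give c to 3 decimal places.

Union bound over the 18 events: Pr(max_{1 ≤ j ≤ 18} |Ȳ_j − μ_j| ≥ 0.031) ≤ 18·2·exp(−2nε²) = 36 exp(−2·2228·0.031²).
So c = 2·2228·0.031² = 4.2822.

4.282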